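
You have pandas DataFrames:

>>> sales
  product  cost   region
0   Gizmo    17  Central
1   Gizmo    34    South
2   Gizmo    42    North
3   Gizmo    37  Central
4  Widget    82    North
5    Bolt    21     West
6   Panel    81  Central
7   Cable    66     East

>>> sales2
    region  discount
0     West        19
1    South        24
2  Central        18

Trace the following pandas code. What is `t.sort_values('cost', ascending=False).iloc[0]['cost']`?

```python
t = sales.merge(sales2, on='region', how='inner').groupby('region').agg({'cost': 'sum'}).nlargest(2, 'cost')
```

merge on 'region' (how='inner') → 5 rows:
  product  cost   region  discount
0   Gizmo    17  Central        18
1   Gizmo    34    South        24
2   Gizmo    37  Central        18
3    Bolt    21     West        19
4   Panel    81  Central        18
group by region, sum of cost:
         cost
region       
Central   135
South      34
West       21
take 2 rows with largest cost:
         cost
region       
Central   135
South      34
sort by cost descending:
         cost
region       
Central   135
South      34

135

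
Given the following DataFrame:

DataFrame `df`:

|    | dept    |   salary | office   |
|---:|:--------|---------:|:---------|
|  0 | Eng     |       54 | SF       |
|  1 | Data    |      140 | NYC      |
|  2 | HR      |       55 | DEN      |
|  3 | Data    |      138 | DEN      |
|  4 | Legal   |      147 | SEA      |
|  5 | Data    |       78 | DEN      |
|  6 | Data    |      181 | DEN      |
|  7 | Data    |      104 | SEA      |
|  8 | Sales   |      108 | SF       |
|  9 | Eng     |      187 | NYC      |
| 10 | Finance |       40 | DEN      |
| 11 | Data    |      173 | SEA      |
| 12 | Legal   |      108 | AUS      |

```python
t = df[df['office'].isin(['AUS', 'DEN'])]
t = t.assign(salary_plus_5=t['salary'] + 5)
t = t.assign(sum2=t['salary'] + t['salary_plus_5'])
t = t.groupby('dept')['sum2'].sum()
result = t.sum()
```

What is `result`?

1230

filter rows where office in ['AUS', 'DEN']:
       dept  salary office
2        HR      55    DEN
3      Data     138    DEN
5      Data      78    DEN
6      Data     181    DEN
10  Finance      40    DEN
12    Legal     108    AUS
add column salary_plus_5 = t['salary'] + 5:
       dept  salary office  salary_plus_5
2        HR      55    DEN             60
3      Data     138    DEN            143
5      Data      78    DEN             83
6      Data     181    DEN            186
10  Finance      40    DEN             45
12    Legal     108    AUS            113
add column sum2 = t['salary'] + t['salary_plus_5']:
       dept  salary office  salary_plus_5  sum2
2        HR      55    DEN             60   115
3      Data     138    DEN            143   281
5      Data      78    DEN             83   161
6      Data     181    DEN            186   367
10  Finance      40    DEN             45    85
12    Legal     108    AUS            113   221
group by dept, sum of sum2:
dept
Data       809
Finance     85
HR         115
Legal      221
Name: sum2, dtype: int64
Finally, sum of the resulting series = 1230.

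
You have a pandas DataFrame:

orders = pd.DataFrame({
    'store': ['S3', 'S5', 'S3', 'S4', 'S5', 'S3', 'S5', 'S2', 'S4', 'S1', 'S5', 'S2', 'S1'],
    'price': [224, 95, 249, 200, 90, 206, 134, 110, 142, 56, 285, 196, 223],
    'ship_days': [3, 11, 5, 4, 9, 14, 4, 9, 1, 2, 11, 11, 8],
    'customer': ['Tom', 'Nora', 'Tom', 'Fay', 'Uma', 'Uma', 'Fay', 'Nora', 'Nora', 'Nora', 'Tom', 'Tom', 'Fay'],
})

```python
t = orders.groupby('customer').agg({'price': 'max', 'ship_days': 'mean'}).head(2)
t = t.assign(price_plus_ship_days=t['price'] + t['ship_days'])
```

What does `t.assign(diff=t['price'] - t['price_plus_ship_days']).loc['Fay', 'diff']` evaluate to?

group by customer: max(price), mean(ship_days):
          price  ship_days
customer                  
Fay         223   5.333333
Nora        142   5.750000
Tom         285   7.500000
Uma         206  11.500000
take first 2 rows:
          price  ship_days
customer                  
Fay         223   5.333333
Nora        142   5.750000
add column price_plus_ship_days = t['price'] + t['ship_days']:
          price  ship_days  price_plus_ship_days
customer                                        
Fay         223   5.333333            228.333333
Nora        142   5.750000            147.750000
add column diff = t['price'] - t['price_plus_ship_days']:
          price  ship_days  price_plus_ship_days      diff
customer                                                  
Fay         223   5.333333            228.333333 -5.333333
Nora        142   5.750000            147.750000 -5.750000
value at row 'Fay', column 'diff' → -5.33333333333

-5.33333333333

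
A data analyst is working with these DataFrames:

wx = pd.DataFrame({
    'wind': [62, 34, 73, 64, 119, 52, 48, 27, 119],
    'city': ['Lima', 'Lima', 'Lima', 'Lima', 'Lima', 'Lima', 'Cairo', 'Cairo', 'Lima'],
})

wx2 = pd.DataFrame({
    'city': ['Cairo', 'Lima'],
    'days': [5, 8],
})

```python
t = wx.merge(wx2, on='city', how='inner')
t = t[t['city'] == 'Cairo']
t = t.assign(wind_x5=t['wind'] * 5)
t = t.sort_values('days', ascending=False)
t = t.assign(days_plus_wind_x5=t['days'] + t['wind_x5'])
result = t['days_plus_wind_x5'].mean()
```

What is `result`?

merge on 'city' (how='inner') → 9 rows:
   wind   city  days
0    62   Lima     8
1    34   Lima     8
2    73   Lima     8
3    64   Lima     8
4   119   Lima     8
5    52   Lima     8
6    48  Cairo     5
7    27  Cairo     5
8   119   Lima     8
filter rows where city == 'Cairo':
   wind   city  days
6    48  Cairo     5
7    27  Cairo     5
add column wind_x5 = t['wind'] * 5:
   wind   city  days  wind_x5
6    48  Cairo     5      240
7    27  Cairo     5      135
sort by days descending:
   wind   city  days  wind_x5
6    48  Cairo     5      240
7    27  Cairo     5      135
add column days_plus_wind_x5 = t['days'] + t['wind_x5']:
   wind   city  days  wind_x5  days_plus_wind_x5
6    48  Cairo     5      240                245
7    27  Cairo     5      135                140

192.5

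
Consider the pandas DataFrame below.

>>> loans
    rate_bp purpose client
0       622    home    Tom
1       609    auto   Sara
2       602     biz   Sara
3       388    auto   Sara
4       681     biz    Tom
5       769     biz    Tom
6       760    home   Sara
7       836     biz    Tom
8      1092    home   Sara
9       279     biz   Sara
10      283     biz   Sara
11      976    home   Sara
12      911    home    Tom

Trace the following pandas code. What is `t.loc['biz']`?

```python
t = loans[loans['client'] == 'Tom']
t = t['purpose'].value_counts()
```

3

filter rows where client == 'Tom':
    rate_bp purpose client
0       622    home    Tom
4       681     biz    Tom
5       769     biz    Tom
7       836     biz    Tom
12      911    home    Tom
value_counts of purpose:
purpose
biz     3
home    2
Name: count, dtype: int64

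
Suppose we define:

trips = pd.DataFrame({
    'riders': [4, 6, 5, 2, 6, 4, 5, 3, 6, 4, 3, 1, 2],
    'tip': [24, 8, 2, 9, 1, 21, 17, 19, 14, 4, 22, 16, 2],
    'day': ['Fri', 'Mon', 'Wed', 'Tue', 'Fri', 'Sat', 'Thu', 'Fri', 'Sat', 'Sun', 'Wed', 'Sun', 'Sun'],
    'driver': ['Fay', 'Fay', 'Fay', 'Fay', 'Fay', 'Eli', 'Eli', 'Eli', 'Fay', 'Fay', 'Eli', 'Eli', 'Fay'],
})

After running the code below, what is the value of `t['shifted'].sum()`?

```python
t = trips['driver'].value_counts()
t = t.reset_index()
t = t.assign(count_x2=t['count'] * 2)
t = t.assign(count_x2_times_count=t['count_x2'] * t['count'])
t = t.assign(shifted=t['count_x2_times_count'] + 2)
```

182

value_counts of driver:
driver
Fay    8
Eli    5
Name: count, dtype: int64
reset_index():
  driver  count
0    Fay      8
1    Eli      5
add column count_x2 = t['count'] * 2:
  driver  count  count_x2
0    Fay      8        16
1    Eli      5        10
add column count_x2_times_count = t['count_x2'] * t['count']:
  driver  count  count_x2  count_x2_times_count
0    Fay      8        16                   128
1    Eli      5        10                    50
add column shifted = t['count_x2_times_count'] + 2:
  driver  count  count_x2  count_x2_times_count  shifted
0    Fay      8        16                   128      130
1    Eli      5        10                    50       52
Taking the sum of column 'shifted' gives 182.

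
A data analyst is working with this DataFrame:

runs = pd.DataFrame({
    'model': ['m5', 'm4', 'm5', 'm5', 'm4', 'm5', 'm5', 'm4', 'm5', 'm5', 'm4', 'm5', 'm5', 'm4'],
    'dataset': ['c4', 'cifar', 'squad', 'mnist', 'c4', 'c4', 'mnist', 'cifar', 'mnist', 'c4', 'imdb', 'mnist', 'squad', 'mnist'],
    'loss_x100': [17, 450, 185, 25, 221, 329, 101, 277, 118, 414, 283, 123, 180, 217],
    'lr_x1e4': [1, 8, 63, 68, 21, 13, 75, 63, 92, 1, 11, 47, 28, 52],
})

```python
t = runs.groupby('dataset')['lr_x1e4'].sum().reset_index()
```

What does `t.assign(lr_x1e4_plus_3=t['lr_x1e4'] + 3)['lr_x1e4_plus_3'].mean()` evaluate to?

group by dataset, sum of lr_x1e4:
dataset
c4        36
cifar     71
imdb      11
mnist    334
squad     91
Name: lr_x1e4, dtype: int64
reset_index():
  dataset  lr_x1e4
0      c4       36
1   cifar       71
2    imdb       11
3   mnist      334
4   squad       91
add column lr_x1e4_plus_3 = t['lr_x1e4'] + 3:
  dataset  lr_x1e4  lr_x1e4_plus_3
0      c4       36              39
1   cifar       71              74
2    imdb       11              14
3   mnist      334             337
4   squad       91              94
Finally, mean of column 'lr_x1e4_plus_3' = 111.6.

111.6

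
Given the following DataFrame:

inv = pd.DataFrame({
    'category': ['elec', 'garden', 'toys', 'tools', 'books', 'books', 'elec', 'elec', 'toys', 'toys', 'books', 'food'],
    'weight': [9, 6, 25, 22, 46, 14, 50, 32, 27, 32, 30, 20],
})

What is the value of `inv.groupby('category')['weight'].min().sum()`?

96

group by category, min of weight:
category
books     14
elec       9
food      20
garden     6
tools     22
toys      25
Name: weight, dtype: int64
So sum() = 96.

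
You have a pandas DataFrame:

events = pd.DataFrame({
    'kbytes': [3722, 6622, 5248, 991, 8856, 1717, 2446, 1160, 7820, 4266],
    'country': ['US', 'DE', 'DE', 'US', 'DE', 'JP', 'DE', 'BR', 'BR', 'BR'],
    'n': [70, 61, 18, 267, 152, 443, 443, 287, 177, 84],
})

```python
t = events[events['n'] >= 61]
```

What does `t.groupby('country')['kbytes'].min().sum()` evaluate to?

filter rows where n >= 61:
   kbytes country    n
0    3722      US   70
1    6622      DE   61
3     991      US  267
4    8856      DE  152
5    1717      JP  443
6    2446      DE  443
7    1160      BR  287
8    7820      BR  177
9    4266      BR   84
group by country, min of kbytes:
country
BR    1160
DE    2446
JP    1717
US     991
Name: kbytes, dtype: int64

6314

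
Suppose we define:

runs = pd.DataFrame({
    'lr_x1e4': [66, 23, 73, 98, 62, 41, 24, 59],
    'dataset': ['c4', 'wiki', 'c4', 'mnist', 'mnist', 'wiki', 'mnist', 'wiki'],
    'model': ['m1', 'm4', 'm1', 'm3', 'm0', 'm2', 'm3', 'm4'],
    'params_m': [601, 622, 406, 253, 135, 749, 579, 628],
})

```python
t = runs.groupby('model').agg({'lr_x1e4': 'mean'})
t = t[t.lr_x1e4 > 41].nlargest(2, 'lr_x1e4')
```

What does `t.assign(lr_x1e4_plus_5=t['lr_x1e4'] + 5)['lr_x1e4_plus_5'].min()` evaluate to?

group by model, mean of lr_x1e4:
       lr_x1e4
model         
m0        62.0
m1        69.5
m2        41.0
m3        61.0
m4        41.0
filter rows where lr_x1e4 > 41:
       lr_x1e4
model         
m0        62.0
m1        69.5
m3        61.0
take 2 rows with largest lr_x1e4:
       lr_x1e4
model         
m1        69.5
m0        62.0
add column lr_x1e4_plus_5 = t['lr_x1e4'] + 5:
       lr_x1e4  lr_x1e4_plus_5
model                         
m1        69.5            74.5
m0        62.0            67.0

67.0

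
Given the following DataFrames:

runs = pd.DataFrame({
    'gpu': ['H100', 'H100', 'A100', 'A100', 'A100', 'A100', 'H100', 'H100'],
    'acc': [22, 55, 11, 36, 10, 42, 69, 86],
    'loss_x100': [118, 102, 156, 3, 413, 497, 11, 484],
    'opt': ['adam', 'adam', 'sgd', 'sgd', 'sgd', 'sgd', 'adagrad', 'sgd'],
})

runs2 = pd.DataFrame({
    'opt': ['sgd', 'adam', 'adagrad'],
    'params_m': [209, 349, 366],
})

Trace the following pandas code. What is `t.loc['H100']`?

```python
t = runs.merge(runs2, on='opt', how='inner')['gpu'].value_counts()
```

4

merge on 'opt' (how='inner') → 8 rows:
    gpu  acc  loss_x100      opt  params_m
0  H100   22        118     adam       349
1  H100   55        102     adam       349
2  A100   11        156      sgd       209
3  A100   36          3      sgd       209
4  A100   10        413      sgd       209
5  A100   42        497      sgd       209
6  H100   69         11  adagrad       366
7  H100   86        484      sgd       209
value_counts of gpu:
gpu
H100    4
A100    4
Name: count, dtype: int64
Then the value at index 'H100': 4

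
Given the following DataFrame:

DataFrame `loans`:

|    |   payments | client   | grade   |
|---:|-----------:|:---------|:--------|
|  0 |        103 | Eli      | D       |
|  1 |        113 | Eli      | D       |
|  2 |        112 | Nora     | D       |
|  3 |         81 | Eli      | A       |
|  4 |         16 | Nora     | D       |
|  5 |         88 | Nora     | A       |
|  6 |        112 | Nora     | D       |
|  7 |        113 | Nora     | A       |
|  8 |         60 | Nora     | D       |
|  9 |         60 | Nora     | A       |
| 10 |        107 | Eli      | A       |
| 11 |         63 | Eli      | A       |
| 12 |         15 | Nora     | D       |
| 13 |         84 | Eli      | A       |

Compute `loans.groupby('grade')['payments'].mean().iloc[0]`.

85.1428571429

group by grade, mean of payments:
grade
A    85.142857
D    75.857143
Name: payments, dtype: float64
Taking the value at position 0 gives 85.1428571429.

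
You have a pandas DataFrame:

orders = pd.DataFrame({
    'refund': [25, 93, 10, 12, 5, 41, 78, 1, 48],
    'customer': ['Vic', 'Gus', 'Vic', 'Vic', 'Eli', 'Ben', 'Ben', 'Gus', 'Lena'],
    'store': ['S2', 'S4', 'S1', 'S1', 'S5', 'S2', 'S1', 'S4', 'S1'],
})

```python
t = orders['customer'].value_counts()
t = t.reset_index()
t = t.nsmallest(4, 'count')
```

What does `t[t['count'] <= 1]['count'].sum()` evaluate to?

value_counts of customer:
customer
Vic     3
Gus     2
Ben     2
Eli     1
Lena    1
Name: count, dtype: int64
reset_index():
  customer  count
0      Vic      3
1      Gus      2
2      Ben      2
3      Eli      1
4     Lena      1
take 4 rows with smallest count:
  customer  count
3      Eli      1
4     Lena      1
1      Gus      2
2      Ben      2
filter rows where count <= 1:
  customer  count
3      Eli      1
4     Lena      1

2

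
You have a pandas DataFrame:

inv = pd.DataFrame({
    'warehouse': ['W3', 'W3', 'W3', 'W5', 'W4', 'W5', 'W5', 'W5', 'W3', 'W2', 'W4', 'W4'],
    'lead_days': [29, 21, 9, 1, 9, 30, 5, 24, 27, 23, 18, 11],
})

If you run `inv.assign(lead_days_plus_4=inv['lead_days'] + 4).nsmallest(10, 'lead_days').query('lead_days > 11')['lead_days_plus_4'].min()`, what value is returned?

add column lead_days_plus_4 = inv['lead_days'] + 4:
   warehouse  lead_days  lead_days_plus_4
0         W3         29                33
1         W3         21                25
2         W3          9                13
3         W5          1                 5
4         W4          9                13
5         W5         30                34
6         W5          5                 9
7         W5         24                28
8         W3         27                31
9         W2         23                27
10        W4         18                22
11        W4         11                15
take 10 rows with smallest lead_days:
   warehouse  lead_days  lead_days_plus_4
3         W5          1                 5
6         W5          5                 9
2         W3          9                13
4         W4          9                13
11        W4         11                15
10        W4         18                22
1         W3         21                25
9         W2         23                27
7         W5         24                28
8         W3         27                31
filter rows where lead_days > 11:
   warehouse  lead_days  lead_days_plus_4
10        W4         18                22
1         W3         21                25
9         W2         23                27
7         W5         24                28
8         W3         27                31
The min of column 'lead_days_plus_4' is 22.

22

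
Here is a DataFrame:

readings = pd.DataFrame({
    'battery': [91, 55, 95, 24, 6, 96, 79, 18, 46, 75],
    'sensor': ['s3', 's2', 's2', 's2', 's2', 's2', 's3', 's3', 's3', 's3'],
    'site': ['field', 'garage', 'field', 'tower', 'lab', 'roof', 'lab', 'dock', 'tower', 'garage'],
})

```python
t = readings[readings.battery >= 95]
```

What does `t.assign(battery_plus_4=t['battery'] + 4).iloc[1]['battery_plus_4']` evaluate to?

filter rows where battery >= 95:
   battery sensor   site
2       95     s2  field
5       96     s2   roof
add column battery_plus_4 = t['battery'] + 4:
   battery sensor   site  battery_plus_4
2       95     s2  field              99
5       96     s2   roof             100

100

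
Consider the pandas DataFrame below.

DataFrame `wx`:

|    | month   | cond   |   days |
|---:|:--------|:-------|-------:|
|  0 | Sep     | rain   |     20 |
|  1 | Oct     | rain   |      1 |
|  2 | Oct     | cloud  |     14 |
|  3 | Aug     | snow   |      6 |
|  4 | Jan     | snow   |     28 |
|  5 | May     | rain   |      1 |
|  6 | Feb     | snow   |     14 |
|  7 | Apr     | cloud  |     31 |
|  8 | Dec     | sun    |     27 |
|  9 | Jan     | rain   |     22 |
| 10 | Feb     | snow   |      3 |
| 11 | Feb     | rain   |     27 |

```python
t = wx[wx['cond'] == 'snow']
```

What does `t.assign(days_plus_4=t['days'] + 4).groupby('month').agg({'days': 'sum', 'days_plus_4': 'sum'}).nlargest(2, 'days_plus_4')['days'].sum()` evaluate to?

45

filter rows where cond == 'snow':
   month  cond  days
3    Aug  snow     6
4    Jan  snow    28
6    Feb  snow    14
10   Feb  snow     3
add column days_plus_4 = t['days'] + 4:
   month  cond  days  days_plus_4
3    Aug  snow     6           10
4    Jan  snow    28           32
6    Feb  snow    14           18
10   Feb  snow     3            7
group by month: sum(days), sum(days_plus_4):
       days  days_plus_4
month                   
Aug       6           10
Feb      17           25
Jan      28           32
take 2 rows with largest days_plus_4:
       days  days_plus_4
month                   
Jan      28           32
Feb      17           25
Reading off the sum of column 'days', we get 45.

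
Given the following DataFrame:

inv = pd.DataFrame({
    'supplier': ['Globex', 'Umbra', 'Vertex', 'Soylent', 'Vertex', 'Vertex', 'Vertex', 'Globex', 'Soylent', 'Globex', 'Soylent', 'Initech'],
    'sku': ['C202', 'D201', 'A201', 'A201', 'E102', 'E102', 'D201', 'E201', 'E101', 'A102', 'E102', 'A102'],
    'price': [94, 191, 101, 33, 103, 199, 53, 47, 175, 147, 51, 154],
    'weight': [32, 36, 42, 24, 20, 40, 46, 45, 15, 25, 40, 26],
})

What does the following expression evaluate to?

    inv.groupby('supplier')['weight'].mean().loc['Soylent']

26.3333333333

group by supplier, mean of weight:
supplier
Globex     34.000000
Initech    26.000000
Soylent    26.333333
Umbra      36.000000
Vertex     37.000000
Name: weight, dtype: float64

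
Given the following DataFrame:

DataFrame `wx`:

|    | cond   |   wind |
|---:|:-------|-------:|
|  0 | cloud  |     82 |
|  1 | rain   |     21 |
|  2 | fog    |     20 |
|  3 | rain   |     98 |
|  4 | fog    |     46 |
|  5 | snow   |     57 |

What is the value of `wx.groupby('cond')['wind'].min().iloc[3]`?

group by cond, min of wind:
cond
cloud    82
fog      20
rain     21
snow     57
Name: wind, dtype: int64
value at position 3 → 57

57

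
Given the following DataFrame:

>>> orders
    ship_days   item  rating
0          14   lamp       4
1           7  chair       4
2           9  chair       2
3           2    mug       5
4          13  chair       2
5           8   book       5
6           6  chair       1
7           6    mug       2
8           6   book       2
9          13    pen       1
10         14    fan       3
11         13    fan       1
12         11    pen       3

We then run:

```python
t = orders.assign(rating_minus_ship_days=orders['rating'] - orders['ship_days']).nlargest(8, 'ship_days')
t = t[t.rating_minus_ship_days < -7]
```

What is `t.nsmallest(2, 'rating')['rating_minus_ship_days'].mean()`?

add column rating_minus_ship_days = orders['rating'] - orders['ship_days']:
    ship_days   item  rating  rating_minus_ship_days
0          14   lamp       4                     -10
1           7  chair       4                      -3
2           9  chair       2                      -7
3           2    mug       5                       3
4          13  chair       2                     -11
5           8   book       5                      -3
6           6  chair       1                      -5
7           6    mug       2                      -4
8           6   book       2                      -4
9          13    pen       1                     -12
10         14    fan       3                     -11
11         13    fan       1                     -12
12         11    pen       3                      -8
take 8 rows with largest ship_days:
    ship_days   item  rating  rating_minus_ship_days
0          14   lamp       4                     -10
10         14    fan       3                     -11
4          13  chair       2                     -11
9          13    pen       1                     -12
11         13    fan       1                     -12
12         11    pen       3                      -8
2           9  chair       2                      -7
5           8   book       5                      -3
filter rows where rating_minus_ship_days < -7:
    ship_days   item  rating  rating_minus_ship_days
0          14   lamp       4                     -10
10         14    fan       3                     -11
4          13  chair       2                     -11
9          13    pen       1                     -12
11         13    fan       1                     -12
12         11    pen       3                      -8
take 2 rows with smallest rating:
    ship_days item  rating  rating_minus_ship_days
9          13  pen       1                     -12
11         13  fan       1                     -12
Taking the mean of column 'rating_minus_ship_days' gives -12.0.

-12.0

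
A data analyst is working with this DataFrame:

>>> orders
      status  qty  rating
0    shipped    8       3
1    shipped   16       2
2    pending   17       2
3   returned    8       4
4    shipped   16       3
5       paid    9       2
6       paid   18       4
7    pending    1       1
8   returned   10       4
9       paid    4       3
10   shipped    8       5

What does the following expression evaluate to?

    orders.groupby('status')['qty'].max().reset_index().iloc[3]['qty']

group by status, max of qty:
status
paid        18
pending     17
returned    10
shipped     16
Name: qty, dtype: int64
reset_index():
     status  qty
0      paid   18
1   pending   17
2  returned   10
3   shipped   16

16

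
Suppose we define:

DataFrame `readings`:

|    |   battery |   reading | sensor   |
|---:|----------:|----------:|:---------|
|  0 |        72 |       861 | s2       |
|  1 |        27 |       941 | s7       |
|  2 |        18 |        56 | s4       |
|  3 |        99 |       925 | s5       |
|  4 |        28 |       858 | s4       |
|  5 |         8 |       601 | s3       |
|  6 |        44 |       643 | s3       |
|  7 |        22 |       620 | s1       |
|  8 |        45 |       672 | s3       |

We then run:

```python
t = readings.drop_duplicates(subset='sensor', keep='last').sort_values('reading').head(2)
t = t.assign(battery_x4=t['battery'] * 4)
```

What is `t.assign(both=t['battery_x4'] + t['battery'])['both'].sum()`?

drop duplicate sensor (keep=last):
   battery  reading sensor
0       72      861     s2
1       27      941     s7
3       99      925     s5
4       28      858     s4
7       22      620     s1
8       45      672     s3
sort by reading:
   battery  reading sensor
7       22      620     s1
8       45      672     s3
4       28      858     s4
0       72      861     s2
3       99      925     s5
1       27      941     s7
take first 2 rows:
   battery  reading sensor
7       22      620     s1
8       45      672     s3
add column battery_x4 = t['battery'] * 4:
   battery  reading sensor  battery_x4
7       22      620     s1          88
8       45      672     s3         180
add column both = t['battery_x4'] + t['battery']:
   battery  reading sensor  battery_x4  both
7       22      620     s1          88   110
8       45      672     s3         180   225
Then the sum of column 'both': 335

335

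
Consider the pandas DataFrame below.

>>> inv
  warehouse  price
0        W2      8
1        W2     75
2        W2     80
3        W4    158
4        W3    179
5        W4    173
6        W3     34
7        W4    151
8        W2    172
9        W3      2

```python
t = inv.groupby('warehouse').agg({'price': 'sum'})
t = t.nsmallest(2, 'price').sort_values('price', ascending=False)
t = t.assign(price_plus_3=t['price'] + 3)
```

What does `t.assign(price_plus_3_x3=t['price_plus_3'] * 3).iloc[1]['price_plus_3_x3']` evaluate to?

group by warehouse, sum of price:
           price
warehouse       
W2           335
W3           215
W4           482
take 2 rows with smallest price:
           price
warehouse       
W3           215
W2           335
sort by price descending:
           price
warehouse       
W2           335
W3           215
add column price_plus_3 = t['price'] + 3:
           price  price_plus_3
warehouse                     
W2           335           338
W3           215           218
add column price_plus_3_x3 = t['price_plus_3'] * 3:
           price  price_plus_3  price_plus_3_x3
warehouse                                      
W2           335           338             1014
W3           215           218              654
Finally, value at position 1, column 'price_plus_3_x3' = 654.

654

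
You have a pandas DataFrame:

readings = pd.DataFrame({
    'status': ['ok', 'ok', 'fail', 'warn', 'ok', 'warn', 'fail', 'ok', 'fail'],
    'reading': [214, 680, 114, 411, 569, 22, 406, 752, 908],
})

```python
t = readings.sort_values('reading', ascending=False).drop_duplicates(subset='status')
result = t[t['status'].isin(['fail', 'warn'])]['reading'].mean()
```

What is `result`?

sort by reading descending:
  status  reading
8   fail      908
7     ok      752
1     ok      680
4     ok      569
3   warn      411
6   fail      406
0     ok      214
2   fail      114
5   warn       22
drop duplicate status (keep=first):
  status  reading
8   fail      908
7     ok      752
3   warn      411
filter rows where status in ['fail', 'warn']:
  status  reading
8   fail      908
3   warn      411
Hence 659.5.

659.5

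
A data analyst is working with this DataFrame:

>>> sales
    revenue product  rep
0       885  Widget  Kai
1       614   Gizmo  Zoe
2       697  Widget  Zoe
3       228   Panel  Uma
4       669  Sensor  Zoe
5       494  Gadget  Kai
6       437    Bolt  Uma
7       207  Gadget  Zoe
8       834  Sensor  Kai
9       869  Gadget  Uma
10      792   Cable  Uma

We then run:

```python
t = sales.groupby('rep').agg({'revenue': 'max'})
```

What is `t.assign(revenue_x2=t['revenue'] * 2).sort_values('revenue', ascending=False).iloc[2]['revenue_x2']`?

group by rep, max of revenue:
     revenue
rep         
Kai      885
Uma      869
Zoe      697
add column revenue_x2 = t['revenue'] * 2:
     revenue  revenue_x2
rep                     
Kai      885        1770
Uma      869        1738
Zoe      697        1394
sort by revenue descending:
     revenue  revenue_x2
rep                     
Kai      885        1770
Uma      869        1738
Zoe      697        1394

1394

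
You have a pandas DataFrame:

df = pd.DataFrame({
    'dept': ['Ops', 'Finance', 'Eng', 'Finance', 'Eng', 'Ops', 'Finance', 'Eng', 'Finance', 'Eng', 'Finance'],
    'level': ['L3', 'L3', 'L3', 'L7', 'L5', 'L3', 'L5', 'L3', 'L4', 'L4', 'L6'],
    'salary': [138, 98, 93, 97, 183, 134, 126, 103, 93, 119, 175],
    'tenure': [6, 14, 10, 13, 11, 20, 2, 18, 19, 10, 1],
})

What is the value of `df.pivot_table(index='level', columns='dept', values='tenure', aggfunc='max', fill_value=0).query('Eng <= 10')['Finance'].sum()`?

33

pivot: rows=level, cols=dept, max(tenure):
dept   Eng  Finance  Ops
level                   
L3      18       14   20
L4      10       19    0
L5      11        2    0
L6       0        1    0
L7       0       13    0
filter rows where Eng <= 10:
dept   Eng  Finance  Ops
level                   
L4      10       19    0
L6       0        1    0
L7       0       13    0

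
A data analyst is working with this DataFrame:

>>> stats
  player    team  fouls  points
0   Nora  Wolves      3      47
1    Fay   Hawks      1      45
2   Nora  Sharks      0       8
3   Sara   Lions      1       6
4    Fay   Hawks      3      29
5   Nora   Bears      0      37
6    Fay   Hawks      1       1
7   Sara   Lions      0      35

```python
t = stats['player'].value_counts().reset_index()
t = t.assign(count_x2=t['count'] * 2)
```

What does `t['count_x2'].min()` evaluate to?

value_counts of player:
player
Nora    3
Fay     3
Sara    2
Name: count, dtype: int64
reset_index():
  player  count
0   Nora      3
1    Fay      3
2   Sara      2
add column count_x2 = t['count'] * 2:
  player  count  count_x2
0   Nora      3         6
1    Fay      3         6
2   Sara      2         4
Reading off the min of column 'count_x2', we get 4.

4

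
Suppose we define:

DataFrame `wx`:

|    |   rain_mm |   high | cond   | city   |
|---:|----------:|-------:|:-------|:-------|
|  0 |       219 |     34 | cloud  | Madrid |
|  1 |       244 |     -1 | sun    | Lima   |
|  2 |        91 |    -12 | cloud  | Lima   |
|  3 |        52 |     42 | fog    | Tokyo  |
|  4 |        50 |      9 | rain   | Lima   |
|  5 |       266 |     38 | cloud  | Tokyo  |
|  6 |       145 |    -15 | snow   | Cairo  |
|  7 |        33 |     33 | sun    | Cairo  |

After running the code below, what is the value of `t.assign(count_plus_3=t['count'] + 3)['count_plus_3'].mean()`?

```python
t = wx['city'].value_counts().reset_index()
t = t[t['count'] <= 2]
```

value_counts of city:
city
Lima      3
Tokyo     2
Cairo     2
Madrid    1
Name: count, dtype: int64
reset_index():
     city  count
0    Lima      3
1   Tokyo      2
2   Cairo      2
3  Madrid      1
filter rows where count <= 2:
     city  count
1   Tokyo      2
2   Cairo      2
3  Madrid      1
add column count_plus_3 = t['count'] + 3:
     city  count  count_plus_3
1   Tokyo      2             5
2   Cairo      2             5
3  Madrid      1             4
Finally, mean of column 'count_plus_3' = 4.66666666667.

4.66666666667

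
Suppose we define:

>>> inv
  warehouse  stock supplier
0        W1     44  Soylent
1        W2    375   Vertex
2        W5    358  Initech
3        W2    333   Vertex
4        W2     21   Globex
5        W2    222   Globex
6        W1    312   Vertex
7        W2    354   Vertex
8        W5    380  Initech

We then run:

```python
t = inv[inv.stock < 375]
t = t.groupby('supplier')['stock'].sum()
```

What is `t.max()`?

999

filter rows where stock < 375:
  warehouse  stock supplier
0        W1     44  Soylent
2        W5    358  Initech
3        W2    333   Vertex
4        W2     21   Globex
5        W2    222   Globex
6        W1    312   Vertex
7        W2    354   Vertex
group by supplier, sum of stock:
supplier
Globex     243
Initech    358
Soylent     44
Vertex     999
Name: stock, dtype: int64
Taking the max of the resulting series gives 999.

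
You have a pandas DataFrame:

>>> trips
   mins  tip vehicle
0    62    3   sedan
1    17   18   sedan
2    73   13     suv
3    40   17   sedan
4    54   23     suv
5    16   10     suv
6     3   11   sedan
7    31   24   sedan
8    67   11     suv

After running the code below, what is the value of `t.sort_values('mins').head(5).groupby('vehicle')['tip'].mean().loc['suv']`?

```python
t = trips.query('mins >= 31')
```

filter rows where mins >= 31:
   mins  tip vehicle
0    62    3   sedan
2    73   13     suv
3    40   17   sedan
4    54   23     suv
7    31   24   sedan
8    67   11     suv
sort by mins:
   mins  tip vehicle
7    31   24   sedan
3    40   17   sedan
4    54   23     suv
0    62    3   sedan
8    67   11     suv
2    73   13     suv
take first 5 rows:
   mins  tip vehicle
7    31   24   sedan
3    40   17   sedan
4    54   23     suv
0    62    3   sedan
8    67   11     suv
group by vehicle, mean of tip:
vehicle
sedan    14.666667
suv      17.000000
Name: tip, dtype: float64
value at index 'suv' → 17.0

17.0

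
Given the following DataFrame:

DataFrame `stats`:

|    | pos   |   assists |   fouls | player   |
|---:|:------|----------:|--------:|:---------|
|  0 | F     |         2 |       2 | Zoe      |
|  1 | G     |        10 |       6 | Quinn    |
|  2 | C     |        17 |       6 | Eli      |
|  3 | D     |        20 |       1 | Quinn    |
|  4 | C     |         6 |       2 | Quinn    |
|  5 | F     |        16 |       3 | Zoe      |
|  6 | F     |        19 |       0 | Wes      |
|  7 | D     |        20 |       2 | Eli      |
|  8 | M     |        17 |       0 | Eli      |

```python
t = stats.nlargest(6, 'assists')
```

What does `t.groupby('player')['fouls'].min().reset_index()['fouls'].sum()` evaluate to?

4

take 6 rows with largest assists:
  pos  assists  fouls player
3   D       20      1  Quinn
7   D       20      2    Eli
6   F       19      0    Wes
2   C       17      6    Eli
8   M       17      0    Eli
5   F       16      3    Zoe
group by player, min of fouls:
player
Eli      0
Quinn    1
Wes      0
Zoe      3
Name: fouls, dtype: int64
reset_index():
  player  fouls
0    Eli      0
1  Quinn      1
2    Wes      0
3    Zoe      3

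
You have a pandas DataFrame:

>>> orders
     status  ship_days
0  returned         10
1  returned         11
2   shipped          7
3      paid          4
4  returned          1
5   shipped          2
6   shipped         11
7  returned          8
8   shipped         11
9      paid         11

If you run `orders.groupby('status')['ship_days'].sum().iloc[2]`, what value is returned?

group by status, sum of ship_days:
status
paid        15
returned    30
shipped     31
Name: ship_days, dtype: int64

31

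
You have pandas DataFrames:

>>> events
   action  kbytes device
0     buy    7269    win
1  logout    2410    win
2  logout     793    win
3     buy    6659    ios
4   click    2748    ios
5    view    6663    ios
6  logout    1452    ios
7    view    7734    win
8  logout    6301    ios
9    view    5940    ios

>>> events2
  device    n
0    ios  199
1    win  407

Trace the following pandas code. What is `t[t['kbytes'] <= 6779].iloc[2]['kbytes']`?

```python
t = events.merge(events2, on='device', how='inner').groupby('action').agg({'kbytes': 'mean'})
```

merge on 'device' (how='inner') → 10 rows:
   action  kbytes device    n
0     buy    7269    win  407
1  logout    2410    win  407
2  logout     793    win  407
3     buy    6659    ios  199
4   click    2748    ios  199
5    view    6663    ios  199
6  logout    1452    ios  199
7    view    7734    win  407
8  logout    6301    ios  199
9    view    5940    ios  199
group by action, mean of kbytes:
        kbytes
action        
buy     6964.0
click   2748.0
logout  2739.0
view    6779.0
filter rows where kbytes <= 6779:
        kbytes
action        
click   2748.0
logout  2739.0
view    6779.0

6779.0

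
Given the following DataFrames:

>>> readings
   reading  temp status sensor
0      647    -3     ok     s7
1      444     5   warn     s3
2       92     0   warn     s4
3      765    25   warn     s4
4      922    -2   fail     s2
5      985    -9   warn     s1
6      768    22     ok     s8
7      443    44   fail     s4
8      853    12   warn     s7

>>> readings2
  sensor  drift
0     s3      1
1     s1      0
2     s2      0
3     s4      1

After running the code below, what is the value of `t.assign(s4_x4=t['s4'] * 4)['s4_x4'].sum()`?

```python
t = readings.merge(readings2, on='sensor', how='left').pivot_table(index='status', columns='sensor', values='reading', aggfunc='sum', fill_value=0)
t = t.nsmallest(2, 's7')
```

1772

merge on 'sensor' (how='left') → 9 rows:
   reading  temp status sensor  drift
0      647    -3     ok     s7    NaN
1      444     5   warn     s3    1.0
2       92     0   warn     s4    1.0
3      765    25   warn     s4    1.0
4      922    -2   fail     s2    0.0
5      985    -9   warn     s1    0.0
6      768    22     ok     s8    NaN
7      443    44   fail     s4    1.0
8      853    12   warn     s7    NaN
pivot: rows=status, cols=sensor, sum(reading):
sensor   s1   s2   s3   s4   s7   s8
status                              
fail      0  922    0  443    0    0
ok        0    0    0    0  647  768
warn    985    0  444  857  853    0
take 2 rows with smallest s7:
sensor  s1   s2  s3   s4   s7   s8
status                            
fail     0  922   0  443    0    0
ok       0    0   0    0  647  768
add column s4_x4 = t['s4'] * 4:
sensor  s1   s2  s3   s4   s7   s8  s4_x4
status                                   
fail     0  922   0  443    0    0   1772
ok       0    0   0    0  647  768      0
So sum() = 1772.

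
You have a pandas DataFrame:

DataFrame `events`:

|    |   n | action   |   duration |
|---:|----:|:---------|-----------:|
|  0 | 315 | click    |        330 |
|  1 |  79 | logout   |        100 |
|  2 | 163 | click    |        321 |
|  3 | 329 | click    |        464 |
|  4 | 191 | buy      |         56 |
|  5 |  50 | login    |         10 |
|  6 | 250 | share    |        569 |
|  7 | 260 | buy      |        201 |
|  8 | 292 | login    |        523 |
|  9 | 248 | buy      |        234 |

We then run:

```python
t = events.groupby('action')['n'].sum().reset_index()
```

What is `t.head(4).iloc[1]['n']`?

807

group by action, sum of n:
action
buy       699
click     807
login     342
logout     79
share     250
Name: n, dtype: int64
reset_index():
   action    n
0     buy  699
1   click  807
2   login  342
3  logout   79
4   share  250
take first 4 rows:
   action    n
0     buy  699
1   click  807
2   login  342
3  logout   79
Finally, value at position 1, column 'n' = 807.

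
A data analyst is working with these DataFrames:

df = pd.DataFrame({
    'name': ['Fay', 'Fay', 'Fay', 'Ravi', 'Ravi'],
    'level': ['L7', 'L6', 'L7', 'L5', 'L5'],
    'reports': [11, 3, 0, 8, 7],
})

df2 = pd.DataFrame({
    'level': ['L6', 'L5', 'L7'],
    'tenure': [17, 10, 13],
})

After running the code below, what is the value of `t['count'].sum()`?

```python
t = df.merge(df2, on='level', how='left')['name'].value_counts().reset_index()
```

merge on 'level' (how='left') → 5 rows:
   name level  reports  tenure
0   Fay    L7       11      13
1   Fay    L6        3      17
2   Fay    L7        0      13
3  Ravi    L5        8      10
4  Ravi    L5        7      10
value_counts of name:
name
Fay     3
Ravi    2
Name: count, dtype: int64
reset_index():
   name  count
0   Fay      3
1  Ravi      2

5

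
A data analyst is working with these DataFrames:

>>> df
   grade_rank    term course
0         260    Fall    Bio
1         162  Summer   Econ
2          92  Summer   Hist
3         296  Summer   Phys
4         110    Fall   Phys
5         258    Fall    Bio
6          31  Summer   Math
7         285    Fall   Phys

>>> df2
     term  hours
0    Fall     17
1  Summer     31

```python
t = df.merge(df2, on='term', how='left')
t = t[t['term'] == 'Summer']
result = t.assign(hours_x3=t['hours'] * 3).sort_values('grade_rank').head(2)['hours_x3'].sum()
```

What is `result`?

186

merge on 'term' (how='left') → 8 rows:
   grade_rank    term course  hours
0         260    Fall    Bio     17
1         162  Summer   Econ     31
2          92  Summer   Hist     31
3         296  Summer   Phys     31
4         110    Fall   Phys     17
5         258    Fall    Bio     17
6          31  Summer   Math     31
7         285    Fall   Phys     17
filter rows where term == 'Summer':
   grade_rank    term course  hours
1         162  Summer   Econ     31
2          92  Summer   Hist     31
3         296  Summer   Phys     31
6          31  Summer   Math     31
add column hours_x3 = t['hours'] * 3:
   grade_rank    term course  hours  hours_x3
1         162  Summer   Econ     31        93
2          92  Summer   Hist     31        93
3         296  Summer   Phys     31        93
6          31  Summer   Math     31        93
sort by grade_rank:
   grade_rank    term course  hours  hours_x3
6          31  Summer   Math     31        93
2          92  Summer   Hist     31        93
1         162  Summer   Econ     31        93
3         296  Summer   Phys     31        93
take first 2 rows:
   grade_rank    term course  hours  hours_x3
6          31  Summer   Math     31        93
2          92  Summer   Hist     31        93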